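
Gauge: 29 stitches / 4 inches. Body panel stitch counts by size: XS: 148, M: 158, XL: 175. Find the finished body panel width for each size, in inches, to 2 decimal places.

XS 20.41 inches; M 21.79 inches; XL 24.14 inches.

29/4 = 7.25 sts per in.
XS: 148 / 7.25 = 20.414 → 20.41 in.
M: 158 / 7.25 = 21.793 → 21.79 in.
XL: 175 / 7.25 = 24.138 → 24.14 in.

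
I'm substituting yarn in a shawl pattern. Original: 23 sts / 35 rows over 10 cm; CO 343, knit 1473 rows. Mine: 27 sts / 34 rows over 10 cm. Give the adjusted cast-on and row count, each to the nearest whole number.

Stitches: 343 × 27/23 = 402.65 → 403.
Rows: 1473 × 34/35 = 1430.91 → 1431.

Cast on 403 stitches; work 1431 rows.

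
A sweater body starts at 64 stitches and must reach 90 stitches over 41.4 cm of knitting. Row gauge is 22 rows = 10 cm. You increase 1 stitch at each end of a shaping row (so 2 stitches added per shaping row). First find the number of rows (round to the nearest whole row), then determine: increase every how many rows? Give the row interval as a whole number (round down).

Rows = 41.4 × 2.2 = 91.1 → 91 rows.
Stitches to add: 26 → 13 shaping rows (at 2 st each).
91 / 13 = 7.00 → every 7 rows.

Increase every 7th row.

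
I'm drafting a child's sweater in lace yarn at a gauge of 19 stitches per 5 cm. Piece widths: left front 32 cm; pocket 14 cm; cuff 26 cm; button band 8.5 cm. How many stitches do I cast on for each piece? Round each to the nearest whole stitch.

left front 122; pocket 53; cuff 99; button band 32.

Rate = 19/5 = 3.8 sts per cm.
left front: 32 × 3.8 = 121.60 → 122.
pocket: 14 × 3.8 = 53.20 → 53.
cuff: 26 × 3.8 = 98.80 → 99.
button band: 8.5 × 3.8 = 32.30 → 32.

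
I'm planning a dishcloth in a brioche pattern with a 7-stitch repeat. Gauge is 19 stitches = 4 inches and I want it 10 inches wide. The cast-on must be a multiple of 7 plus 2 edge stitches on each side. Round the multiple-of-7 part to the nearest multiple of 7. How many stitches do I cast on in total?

19 / 4 = 4.75 sts per inch.
10 × 4.75 = 47.50 sts.
Less 4 edge sts → 43.50 for the repeat.
Nearest multiple of 7: 42.
Add back 4 edge sts → 46.

46 stitches.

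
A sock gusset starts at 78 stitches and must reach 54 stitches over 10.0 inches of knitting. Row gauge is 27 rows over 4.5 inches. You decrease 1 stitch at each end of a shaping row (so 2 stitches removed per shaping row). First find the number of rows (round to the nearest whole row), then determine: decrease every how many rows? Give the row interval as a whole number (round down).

Rows = 10.0 × 6 = 60.0 → 60 rows.
Stitches to remove: 24 → 12 shaping rows (at 2 st each).
60 / 12 = 5.00 → every 5 rows.

Decrease every 5th row.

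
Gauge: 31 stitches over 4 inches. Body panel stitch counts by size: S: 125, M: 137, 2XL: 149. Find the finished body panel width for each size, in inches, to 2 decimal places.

S 16.13 inches; M 17.68 inches; 2XL 19.23 inches.

31/4 = 7.75 sts per in.
S: 125 / 7.75 = 16.129 → 16.13 in.
M: 137 / 7.75 = 17.677 → 17.68 in.
2XL: 149 / 7.75 = 19.226 → 19.23 in.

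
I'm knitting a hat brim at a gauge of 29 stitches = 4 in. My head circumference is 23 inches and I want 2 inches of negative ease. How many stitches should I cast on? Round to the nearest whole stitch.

152 stitches.

Finished = 23 − 2 = 21 in.
29 / 4 = 7.25 sts per inch.
21.00 × 7.25 = 152.25 sts.
→ 152 sts.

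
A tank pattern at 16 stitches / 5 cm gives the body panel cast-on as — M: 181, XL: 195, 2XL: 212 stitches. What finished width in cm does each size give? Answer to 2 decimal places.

M 56.56 cm; XL 60.94 cm; 2XL 66.25 cm.

16/5 = 3.2 sts per cm.
M: 181 / 3.2 = 56.562 → 56.56 cm.
XL: 195 / 3.2 = 60.938 → 60.94 cm.
2XL: 212 / 3.2 = 66.250 → 66.25 cm.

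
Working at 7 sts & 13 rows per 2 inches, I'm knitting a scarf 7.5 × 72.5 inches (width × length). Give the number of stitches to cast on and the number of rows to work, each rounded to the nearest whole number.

Cast on 26 stitches and work 471 rows.

Stitch gauge = 7/2 = 3.5 sts/in; 7.5 × 3.5 = 26.25 → 26 sts.
Row gauge = 13/2 = 6.5 rows/in; 72.5 × 6.5 = 471.25 → 471 rows.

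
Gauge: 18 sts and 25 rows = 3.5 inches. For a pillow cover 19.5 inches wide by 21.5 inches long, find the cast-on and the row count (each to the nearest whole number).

Stitch gauge = 18/3.5 = 5.143 sts/in; 19.5 × 5.143 = 100.29 → 100 sts.
Row gauge = 25/3.5 = 7.143 rows/in; 21.5 × 7.143 = 153.57 → 154 rows.

Cast on 100 stitches and work 154 rows.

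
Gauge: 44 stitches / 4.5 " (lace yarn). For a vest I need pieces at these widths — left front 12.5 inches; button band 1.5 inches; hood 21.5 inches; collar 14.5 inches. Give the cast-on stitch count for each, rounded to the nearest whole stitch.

left front 122; button band 15; hood 210; collar 142.

Rate = 44/4.5 = 9.778 sts per in.
left front: 12.5 × 9.778 = 122.22 → 122.
button band: 1.5 × 9.778 = 14.67 → 15.
hood: 21.5 × 9.778 = 210.22 → 210.
collar: 14.5 × 9.778 = 141.78 → 142.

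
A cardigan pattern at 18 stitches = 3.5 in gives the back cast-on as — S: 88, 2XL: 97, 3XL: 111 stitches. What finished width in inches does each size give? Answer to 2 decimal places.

18/3.5 = 5.143 sts per in.
S: 88 / 5.143 = 17.111 → 17.11 in.
2XL: 97 / 5.143 = 18.861 → 18.86 in.
3XL: 111 / 5.143 = 21.583 → 21.58 in.

S 17.11 inches; 2XL 18.86 inches; 3XL 21.58 inches.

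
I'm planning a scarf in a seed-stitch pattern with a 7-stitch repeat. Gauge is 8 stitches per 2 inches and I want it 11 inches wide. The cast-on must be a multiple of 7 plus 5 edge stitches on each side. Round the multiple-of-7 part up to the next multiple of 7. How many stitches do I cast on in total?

8 / 2 = 4 sts per inch.
11 × 4 = 44.00 sts.
Less 10 edge sts → 34.00 for the repeat.
Next multiple of 7: 35.
Add back 10 edge sts → 45.

CO 45 sts.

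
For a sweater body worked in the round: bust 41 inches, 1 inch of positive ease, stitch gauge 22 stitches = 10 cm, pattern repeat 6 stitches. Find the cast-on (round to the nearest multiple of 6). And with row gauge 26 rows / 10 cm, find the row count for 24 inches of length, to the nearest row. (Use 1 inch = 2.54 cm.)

Finished = 41 + 1 = 42 inches.
42 inches × 2.54 = 106.68 cm.
22/10 = 2.2 sts per cm; 106.68 × 2.2 = 234.70 sts.
Nearest multiple of 6 → 234.
24 inches = 60.96 cm; × 2.6 = 158.50 → 158 rows.

Cast on 234 stitches; work 158 rows.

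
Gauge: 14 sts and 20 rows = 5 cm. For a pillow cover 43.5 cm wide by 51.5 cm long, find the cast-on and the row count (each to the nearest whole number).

Cast on 122 stitches and work 206 rows.

Stitch gauge = 14/5 = 2.8 sts/cm; 43.5 × 2.8 = 121.80 → 122 sts.
Row gauge = 20/5 = 4 rows/cm; 51.5 × 4 = 206.00 → 206 rows.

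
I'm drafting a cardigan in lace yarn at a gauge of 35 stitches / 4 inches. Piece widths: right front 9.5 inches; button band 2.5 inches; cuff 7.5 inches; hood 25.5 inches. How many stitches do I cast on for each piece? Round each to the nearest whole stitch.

right front 83; button band 22; cuff 66; hood 223.

Rate = 35/4 = 8.75 sts per in.
right front: 9.5 × 8.75 = 83.12 → 83.
button band: 2.5 × 8.75 = 21.88 → 22.
cuff: 7.5 × 8.75 = 65.62 → 66.
hood: 25.5 × 8.75 = 223.12 → 223.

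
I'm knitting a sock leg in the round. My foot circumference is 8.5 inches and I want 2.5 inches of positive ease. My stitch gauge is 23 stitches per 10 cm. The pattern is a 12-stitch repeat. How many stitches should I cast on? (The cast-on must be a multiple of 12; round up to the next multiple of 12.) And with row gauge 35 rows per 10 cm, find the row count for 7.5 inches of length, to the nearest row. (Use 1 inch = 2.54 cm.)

Cast on 72 stitches; work 67 rows.

Finished = 8.5 + 2.5 = 11 inches.
11 inches × 2.54 = 27.94 cm.
23/10 = 2.3 sts per cm; 27.94 × 2.3 = 64.26 sts.
Next multiple of 12 → 72.
7.5 inches = 19.05 cm; × 3.5 = 66.67 → 67 rows.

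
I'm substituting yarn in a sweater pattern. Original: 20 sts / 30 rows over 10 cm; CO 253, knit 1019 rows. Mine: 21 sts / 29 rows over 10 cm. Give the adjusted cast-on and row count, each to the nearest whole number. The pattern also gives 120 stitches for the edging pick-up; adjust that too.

Cast on 266 stitches; work 985 rows; edging pick-up 126 stitches.

Stitches: 253 × 21/20 = 265.65 → 266.
Rows: 1019 × 29/30 = 985.03 → 985.
edging pick-up: 120 × 21/20 = 126.00 → 126.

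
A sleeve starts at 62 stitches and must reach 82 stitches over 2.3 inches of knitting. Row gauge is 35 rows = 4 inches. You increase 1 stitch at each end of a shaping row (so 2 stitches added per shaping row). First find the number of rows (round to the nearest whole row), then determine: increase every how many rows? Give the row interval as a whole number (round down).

Rows = 2.3 × 8.75 = 20.1 → 20 rows.
Stitches to add: 20 → 10 shaping rows (at 2 st each).
20 / 10 = 2.00 → every 2 rows.

Increase every 2nd row.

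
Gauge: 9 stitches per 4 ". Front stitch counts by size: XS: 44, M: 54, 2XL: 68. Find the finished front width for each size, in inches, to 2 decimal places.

XS 19.56 inches; M 24.00 inches; 2XL 30.22 inches.

9/4 = 2.25 sts per in.
XS: 44 / 2.25 = 19.556 → 19.56 in.
M: 54 / 2.25 = 24.000 → 24.00 in.
2XL: 68 / 2.25 = 30.222 → 30.22 in.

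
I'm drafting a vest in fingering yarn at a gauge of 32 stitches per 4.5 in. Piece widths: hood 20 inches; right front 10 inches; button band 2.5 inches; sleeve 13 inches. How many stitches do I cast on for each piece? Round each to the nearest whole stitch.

Rate = 32/4.5 = 7.111 sts per in.
hood: 20 × 7.111 = 142.22 → 142.
right front: 10 × 7.111 = 71.11 → 71.
button band: 2.5 × 7.111 = 17.78 → 18.
sleeve: 13 × 7.111 = 92.44 → 92.

hood 142; right front 71; button band 18; sleeve 92.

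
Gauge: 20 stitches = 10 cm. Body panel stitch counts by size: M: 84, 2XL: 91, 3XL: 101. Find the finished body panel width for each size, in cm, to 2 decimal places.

M 42.00 cm; 2XL 45.50 cm; 3XL 50.50 cm.

20/10 = 2 sts per cm.
M: 84 / 2 = 42.000 → 42.00 cm.
2XL: 91 / 2 = 45.500 → 45.50 cm.
3XL: 101 / 2 = 50.500 → 50.50 cm.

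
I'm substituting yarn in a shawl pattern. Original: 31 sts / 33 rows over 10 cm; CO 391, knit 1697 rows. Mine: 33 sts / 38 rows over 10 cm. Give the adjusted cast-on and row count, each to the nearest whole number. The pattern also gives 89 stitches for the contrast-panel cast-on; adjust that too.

Cast on 416 stitches; work 1954 rows; contrast-panel cast-on 95 stitches.

Stitches: 391 × 33/31 = 416.23 → 416.
Rows: 1697 × 38/33 = 1954.12 → 1954.
contrast-panel cast-on: 89 × 33/31 = 94.74 → 95.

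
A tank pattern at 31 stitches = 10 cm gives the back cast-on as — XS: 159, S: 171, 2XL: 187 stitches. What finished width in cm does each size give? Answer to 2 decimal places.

XS 51.29 cm; S 55.16 cm; 2XL 60.32 cm.

31/10 = 3.1 sts per cm.
XS: 159 / 3.1 = 51.290 → 51.29 cm.
S: 171 / 3.1 = 55.161 → 55.16 cm.
2XL: 187 / 3.1 = 60.323 → 60.32 cm.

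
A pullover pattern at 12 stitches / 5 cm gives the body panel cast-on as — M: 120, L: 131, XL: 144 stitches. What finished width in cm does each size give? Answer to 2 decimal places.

M 50.00 cm; L 54.58 cm; XL 60.00 cm.

12/5 = 2.4 sts per cm.
M: 120 / 2.4 = 50.000 → 50.00 cm.
L: 131 / 2.4 = 54.583 → 54.58 cm.
XL: 144 / 2.4 = 60.000 → 60.00 cm.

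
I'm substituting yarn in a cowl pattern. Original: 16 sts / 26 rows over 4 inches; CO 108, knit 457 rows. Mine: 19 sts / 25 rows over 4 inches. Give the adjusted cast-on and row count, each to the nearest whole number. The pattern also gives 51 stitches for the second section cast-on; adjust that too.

Cast on 128 stitches; work 439 rows; second section cast-on 61 stitches.

Stitches: 108 × 19/16 = 128.25 → 128.
Rows: 457 × 25/26 = 439.42 → 439.
second section cast-on: 51 × 19/16 = 60.56 → 61.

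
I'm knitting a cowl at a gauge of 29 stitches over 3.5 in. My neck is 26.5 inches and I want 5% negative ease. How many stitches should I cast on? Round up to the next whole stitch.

Finished = 26.5 × 0.95 = 25.18 in.
29 / 3.5 = 8.286 sts per inch.
25.18 × 8.286 = 208.59 sts.
→ 209 sts.

CO 209 sts.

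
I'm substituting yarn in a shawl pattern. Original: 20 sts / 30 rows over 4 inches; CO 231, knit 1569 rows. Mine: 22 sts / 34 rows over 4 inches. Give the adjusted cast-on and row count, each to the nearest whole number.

Cast on 254 stitches; work 1778 rows.

Stitches: 231 × 22/20 = 254.10 → 254.
Rows: 1569 × 34/30 = 1778.20 → 1778.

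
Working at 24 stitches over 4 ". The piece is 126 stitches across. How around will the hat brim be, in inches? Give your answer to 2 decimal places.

24 stitches / 4 inch = 6 stitches per inch.
126 / 6 = 21.000 inches.

21.00 inches.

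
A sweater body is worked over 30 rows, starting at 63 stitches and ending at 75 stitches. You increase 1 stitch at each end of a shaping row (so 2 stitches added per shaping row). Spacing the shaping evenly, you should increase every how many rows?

Increase every 5th row.

Stitches to add: |75 − 63| = 12.
Shaping rows needed: 12 / 2 = 6.
30 rows / 6 = every 5 rows.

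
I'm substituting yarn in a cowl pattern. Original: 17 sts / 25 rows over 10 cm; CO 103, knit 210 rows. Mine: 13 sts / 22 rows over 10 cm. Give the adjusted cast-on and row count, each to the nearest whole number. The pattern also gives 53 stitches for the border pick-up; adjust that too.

Stitches: 103 × 13/17 = 78.76 → 79.
Rows: 210 × 22/25 = 184.80 → 185.
border pick-up: 53 × 13/17 = 40.53 → 41.

Cast on 79 stitches; work 185 rows; border pick-up 41 stitches.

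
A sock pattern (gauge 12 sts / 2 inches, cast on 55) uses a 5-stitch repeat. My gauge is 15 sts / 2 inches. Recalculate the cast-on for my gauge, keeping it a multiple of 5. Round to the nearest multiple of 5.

55 × 15 / 12 = 68.75.
Nearest multiple of 5: 70.

Cast on 70 stitches.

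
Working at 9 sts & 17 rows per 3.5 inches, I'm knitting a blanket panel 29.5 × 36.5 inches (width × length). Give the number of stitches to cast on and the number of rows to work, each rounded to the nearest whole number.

Stitch gauge = 9/3.5 = 2.571 sts/in; 29.5 × 2.571 = 75.86 → 76 sts.
Row gauge = 17/3.5 = 4.857 rows/in; 36.5 × 4.857 = 177.29 → 177 rows.

Cast on 76 stitches and work 177 rows.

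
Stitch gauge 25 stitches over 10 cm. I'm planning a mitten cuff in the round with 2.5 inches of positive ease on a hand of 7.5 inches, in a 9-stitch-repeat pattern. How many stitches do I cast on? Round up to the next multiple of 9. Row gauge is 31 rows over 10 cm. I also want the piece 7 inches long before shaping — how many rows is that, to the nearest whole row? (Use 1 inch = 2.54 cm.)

Finished = 7.5 + 2.5 = 10 inches.
10 inches × 2.54 = 25.40 cm.
25/10 = 2.5 sts per cm; 25.40 × 2.5 = 63.50 sts.
Next multiple of 9 → 72.
7 inches = 17.78 cm; × 3.1 = 55.12 → 55 rows.

Cast on 72 stitches; work 55 rows.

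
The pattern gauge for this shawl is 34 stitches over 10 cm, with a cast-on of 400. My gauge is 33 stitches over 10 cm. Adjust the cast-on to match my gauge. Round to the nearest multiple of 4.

Scale factor = 33 / 34 = 0.971.
400 × 33 / 34 = 388.24 sts.
→ 388 sts.

388 stitches.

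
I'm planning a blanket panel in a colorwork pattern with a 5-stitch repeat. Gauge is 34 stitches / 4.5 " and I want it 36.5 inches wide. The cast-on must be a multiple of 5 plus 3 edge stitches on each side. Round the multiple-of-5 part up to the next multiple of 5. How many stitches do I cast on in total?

276 stitches.

34 / 4.5 = 7.556 sts per inch.
36.5 × 7.556 = 275.78 sts.
Less 6 edge sts → 269.78 for the repeat.
Next multiple of 5: 270.
Add back 6 edge sts → 276.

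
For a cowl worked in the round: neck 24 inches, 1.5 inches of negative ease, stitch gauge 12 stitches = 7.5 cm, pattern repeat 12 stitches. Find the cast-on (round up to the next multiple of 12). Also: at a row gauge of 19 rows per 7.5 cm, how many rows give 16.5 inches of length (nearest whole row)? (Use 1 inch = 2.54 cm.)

Finished = 24 − 1.5 = 22.5 inches.
22.5 inches × 2.54 = 57.15 cm.
12/7.5 = 1.6 sts per cm; 57.15 × 1.6 = 91.44 sts.
Next multiple of 12 → 96.
16.5 inches = 41.91 cm; × 2.533 = 106.17 → 106 rows.

Cast on 96 stitches; work 106 rows.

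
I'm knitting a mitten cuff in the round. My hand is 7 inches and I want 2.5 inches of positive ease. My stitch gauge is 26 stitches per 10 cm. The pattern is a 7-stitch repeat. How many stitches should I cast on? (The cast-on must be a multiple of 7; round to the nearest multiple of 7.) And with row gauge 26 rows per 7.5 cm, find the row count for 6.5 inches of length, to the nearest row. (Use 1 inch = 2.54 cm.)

Cast on 63 stitches; work 57 rows.

Finished = 7 + 2.5 = 9.5 inches.
9.5 inches × 2.54 = 24.13 cm.
26/10 = 2.6 sts per cm; 24.13 × 2.6 = 62.74 sts.
Nearest multiple of 7 → 63.
6.5 inches = 16.51 cm; × 3.467 = 57.23 → 57 rows.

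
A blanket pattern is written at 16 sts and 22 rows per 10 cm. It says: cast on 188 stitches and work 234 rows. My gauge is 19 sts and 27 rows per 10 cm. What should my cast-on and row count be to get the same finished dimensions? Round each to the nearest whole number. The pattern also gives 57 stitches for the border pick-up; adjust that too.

Cast on 223 stitches; work 287 rows; border pick-up 68 stitches.

Stitches: 188 × 19/16 = 223.25 → 223.
Rows: 234 × 27/22 = 287.18 → 287.
border pick-up: 57 × 19/16 = 67.69 → 68.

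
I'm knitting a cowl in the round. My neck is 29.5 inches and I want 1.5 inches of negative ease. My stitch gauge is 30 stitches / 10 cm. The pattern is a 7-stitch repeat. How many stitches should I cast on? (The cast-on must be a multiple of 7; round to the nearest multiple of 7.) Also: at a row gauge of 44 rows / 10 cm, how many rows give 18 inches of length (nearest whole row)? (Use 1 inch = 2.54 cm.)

Finished = 29.5 − 1.5 = 28 inches.
28 inches × 2.54 = 71.12 cm.
30/10 = 3 sts per cm; 71.12 × 3 = 213.36 sts.
Nearest multiple of 7 → 210.
18 inches = 45.72 cm; × 4.4 = 201.17 → 201 rows.

Cast on 210 stitches; work 201 rows.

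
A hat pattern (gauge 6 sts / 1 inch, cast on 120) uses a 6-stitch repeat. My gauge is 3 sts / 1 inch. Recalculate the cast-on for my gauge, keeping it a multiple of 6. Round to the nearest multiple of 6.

Cast on 60 stitches.

120 × 3 / 6 = 60.00.
Nearest multiple of 6: 60.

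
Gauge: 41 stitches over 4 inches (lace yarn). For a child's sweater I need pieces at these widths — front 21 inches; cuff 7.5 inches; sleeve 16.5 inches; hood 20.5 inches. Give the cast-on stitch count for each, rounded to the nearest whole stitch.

front 215; cuff 77; sleeve 169; hood 210.

Rate = 41/4 = 10.25 sts per in.
front: 21 × 10.25 = 215.25 → 215.
cuff: 7.5 × 10.25 = 76.88 → 77.
sleeve: 16.5 × 10.25 = 169.12 → 169.
hood: 20.5 × 10.25 = 210.12 → 210.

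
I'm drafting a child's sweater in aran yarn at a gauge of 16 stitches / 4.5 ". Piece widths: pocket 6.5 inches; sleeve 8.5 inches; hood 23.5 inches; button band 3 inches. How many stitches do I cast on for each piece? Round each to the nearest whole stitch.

Rate = 16/4.5 = 3.556 sts per in.
pocket: 6.5 × 3.556 = 23.11 → 23.
sleeve: 8.5 × 3.556 = 30.22 → 30.
hood: 23.5 × 3.556 = 83.56 → 84.
button band: 3 × 3.556 = 10.67 → 11.

pocket 23; sleeve 30; hood 84; button band 11.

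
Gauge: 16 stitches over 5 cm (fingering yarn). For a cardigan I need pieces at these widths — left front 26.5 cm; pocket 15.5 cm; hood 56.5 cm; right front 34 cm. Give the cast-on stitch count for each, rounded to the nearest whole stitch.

left front 85; pocket 50; hood 181; right front 109.

Rate = 16/5 = 3.2 sts per cm.
left front: 26.5 × 3.2 = 84.80 → 85.
pocket: 15.5 × 3.2 = 49.60 → 50.
hood: 56.5 × 3.2 = 180.80 → 181.
right front: 34 × 3.2 = 108.80 → 109.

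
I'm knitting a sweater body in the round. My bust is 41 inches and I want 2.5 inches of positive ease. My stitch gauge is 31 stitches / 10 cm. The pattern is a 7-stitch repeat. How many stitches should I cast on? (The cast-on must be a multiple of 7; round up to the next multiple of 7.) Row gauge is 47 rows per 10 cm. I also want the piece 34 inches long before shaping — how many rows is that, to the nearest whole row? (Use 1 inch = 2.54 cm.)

Finished = 41 + 2.5 = 43.5 inches.
43.5 inches × 2.54 = 110.49 cm.
31/10 = 3.1 sts per cm; 110.49 × 3.1 = 342.52 sts.
Next multiple of 7 → 343.
34 inches = 86.36 cm; × 4.7 = 405.89 → 406 rows.

Cast on 343 stitches; work 406 rows.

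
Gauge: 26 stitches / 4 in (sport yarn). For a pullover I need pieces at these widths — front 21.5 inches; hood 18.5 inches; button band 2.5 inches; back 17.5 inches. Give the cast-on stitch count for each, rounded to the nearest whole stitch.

Rate = 26/4 = 6.5 sts per in.
front: 21.5 × 6.5 = 139.75 → 140.
hood: 18.5 × 6.5 = 120.25 → 120.
button band: 2.5 × 6.5 = 16.25 → 16.
back: 17.5 × 6.5 = 113.75 → 114.

front 140; hood 120; button band 16; back 114.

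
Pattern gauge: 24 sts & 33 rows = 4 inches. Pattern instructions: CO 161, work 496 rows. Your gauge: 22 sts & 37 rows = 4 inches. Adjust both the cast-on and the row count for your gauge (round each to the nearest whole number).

Stitches: 161 × 22/24 = 147.58 → 148.
Rows: 496 × 37/33 = 556.12 → 556.

Cast on 148 stitches; work 556 rows.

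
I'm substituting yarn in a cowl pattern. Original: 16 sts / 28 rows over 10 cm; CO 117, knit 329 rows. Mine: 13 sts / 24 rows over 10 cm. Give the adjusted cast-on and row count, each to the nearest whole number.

Stitches: 117 × 13/16 = 95.06 → 95.
Rows: 329 × 24/28 = 282.00 → 282.

Cast on 95 stitches; work 282 rows.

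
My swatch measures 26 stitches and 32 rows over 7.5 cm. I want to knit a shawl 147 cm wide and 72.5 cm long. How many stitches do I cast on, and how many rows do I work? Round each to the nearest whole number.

Stitch gauge = 26/7.5 = 3.467 sts/cm; 147 × 3.467 = 509.60 → 510 sts.
Row gauge = 32/7.5 = 4.267 rows/cm; 72.5 × 4.267 = 309.33 → 309 rows.

Cast on 510 stitches and work 309 rows.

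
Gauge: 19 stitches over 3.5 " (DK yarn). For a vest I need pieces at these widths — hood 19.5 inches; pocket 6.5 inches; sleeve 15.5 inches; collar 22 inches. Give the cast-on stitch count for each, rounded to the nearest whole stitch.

hood 106; pocket 35; sleeve 84; collar 119.

Rate = 19/3.5 = 5.429 sts per in.
hood: 19.5 × 5.429 = 105.86 → 106.
pocket: 6.5 × 5.429 = 35.29 → 35.
sleeve: 15.5 × 5.429 = 84.14 → 84.
collar: 22 × 5.429 = 119.43 → 119.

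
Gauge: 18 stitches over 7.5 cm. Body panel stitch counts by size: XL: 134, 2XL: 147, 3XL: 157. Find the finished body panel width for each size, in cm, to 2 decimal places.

18/7.5 = 2.4 sts per cm.
XL: 134 / 2.4 = 55.833 → 55.83 cm.
2XL: 147 / 2.4 = 61.250 → 61.25 cm.
3XL: 157 / 2.4 = 65.417 → 65.42 cm.

XL 55.83 cm; 2XL 61.25 cm; 3XL 65.42 cm.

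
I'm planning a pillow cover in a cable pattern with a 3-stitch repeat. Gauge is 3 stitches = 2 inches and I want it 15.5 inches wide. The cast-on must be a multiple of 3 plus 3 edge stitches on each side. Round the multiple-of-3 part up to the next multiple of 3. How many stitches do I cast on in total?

3 / 2 = 1.5 sts per inch.
15.5 × 1.5 = 23.25 sts.
Less 6 edge sts → 17.25 for the repeat.
Next multiple of 3: 18.
Add back 6 edge sts → 24.

Cast on 24 stitches.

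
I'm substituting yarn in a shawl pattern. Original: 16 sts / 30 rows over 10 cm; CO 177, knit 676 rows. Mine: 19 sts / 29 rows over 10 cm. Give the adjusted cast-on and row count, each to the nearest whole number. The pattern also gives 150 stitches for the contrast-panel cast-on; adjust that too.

Cast on 210 stitches; work 653 rows; contrast-panel cast-on 178 stitches.

Stitches: 177 × 19/16 = 210.19 → 210.
Rows: 676 × 29/30 = 653.47 → 653.
contrast-panel cast-on: 150 × 19/16 = 178.12 → 178.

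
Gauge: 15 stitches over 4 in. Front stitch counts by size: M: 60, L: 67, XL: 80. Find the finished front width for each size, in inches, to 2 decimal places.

15/4 = 3.75 sts per in.
M: 60 / 3.75 = 16.000 → 16.00 in.
L: 67 / 3.75 = 17.867 → 17.87 in.
XL: 80 / 3.75 = 21.333 → 21.33 in.

M 16.00 inches; L 17.87 inches; XL 21.33 inches.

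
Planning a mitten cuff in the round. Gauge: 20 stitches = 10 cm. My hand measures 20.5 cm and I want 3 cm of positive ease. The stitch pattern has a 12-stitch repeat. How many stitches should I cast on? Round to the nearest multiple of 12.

Finished = 20.5 + 3 = 23.5 cm.
20 / 10 = 2 sts/cm.
23.5 × 2 = 47.00 sts.
Nearest multiple of 12: 48.

48 stitches.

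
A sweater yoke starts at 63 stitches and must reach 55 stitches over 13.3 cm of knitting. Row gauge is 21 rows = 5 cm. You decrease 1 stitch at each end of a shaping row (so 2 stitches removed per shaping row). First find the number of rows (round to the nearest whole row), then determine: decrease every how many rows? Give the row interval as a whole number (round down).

Rows = 13.3 × 4.2 = 55.9 → 56 rows.
Stitches to remove: 8 → 4 shaping rows (at 2 st each).
56 / 4 = 14.00 → every 14 rows.

Decrease every 14th row.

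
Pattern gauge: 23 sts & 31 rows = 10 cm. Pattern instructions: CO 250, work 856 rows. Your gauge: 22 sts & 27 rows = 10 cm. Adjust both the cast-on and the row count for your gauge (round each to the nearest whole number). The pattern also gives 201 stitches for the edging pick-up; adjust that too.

Stitches: 250 × 22/23 = 239.13 → 239.
Rows: 856 × 27/31 = 745.55 → 746.
edging pick-up: 201 × 22/23 = 192.26 → 192.

Cast on 239 stitches; work 746 rows; edging pick-up 192 stitches.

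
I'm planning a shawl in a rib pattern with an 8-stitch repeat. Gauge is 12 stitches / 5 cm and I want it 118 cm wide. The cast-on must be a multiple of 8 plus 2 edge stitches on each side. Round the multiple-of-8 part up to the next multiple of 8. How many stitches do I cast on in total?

CO 284 sts.

12 / 5 = 2.4 sts per cm.
118 × 2.4 = 283.20 sts.
Less 4 edge sts → 279.20 for the repeat.
Next multiple of 8: 280.
Add back 4 edge sts → 284.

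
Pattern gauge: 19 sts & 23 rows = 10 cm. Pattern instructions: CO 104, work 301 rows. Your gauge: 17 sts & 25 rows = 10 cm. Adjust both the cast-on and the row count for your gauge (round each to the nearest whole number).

Cast on 93 stitches; work 327 rows.

Stitches: 104 × 17/19 = 93.05 → 93.
Rows: 301 × 25/23 = 327.17 → 327.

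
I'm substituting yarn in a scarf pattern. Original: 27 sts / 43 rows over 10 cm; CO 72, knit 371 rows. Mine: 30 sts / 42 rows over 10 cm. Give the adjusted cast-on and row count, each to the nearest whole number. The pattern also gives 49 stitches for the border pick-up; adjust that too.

Cast on 80 stitches; work 362 rows; border pick-up 54 stitches.

Stitches: 72 × 30/27 = 80.00 → 80.
Rows: 371 × 42/43 = 362.37 → 362.
border pick-up: 49 × 30/27 = 54.44 → 54.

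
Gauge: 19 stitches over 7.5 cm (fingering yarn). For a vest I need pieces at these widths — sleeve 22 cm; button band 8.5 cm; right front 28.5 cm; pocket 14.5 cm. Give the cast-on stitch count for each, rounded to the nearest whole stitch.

Rate = 19/7.5 = 2.533 sts per cm.
sleeve: 22 × 2.533 = 55.73 → 56.
button band: 8.5 × 2.533 = 21.53 → 22.
right front: 28.5 × 2.533 = 72.20 → 72.
pocket: 14.5 × 2.533 = 36.73 → 37.

sleeve 56; button band 22; right front 72; pocket 37.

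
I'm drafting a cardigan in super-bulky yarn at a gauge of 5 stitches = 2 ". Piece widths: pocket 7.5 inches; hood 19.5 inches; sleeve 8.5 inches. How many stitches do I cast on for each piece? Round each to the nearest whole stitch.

Rate = 5/2 = 2.5 sts per in.
pocket: 7.5 × 2.5 = 18.75 → 19.
hood: 19.5 × 2.5 = 48.75 → 49.
sleeve: 8.5 × 2.5 = 21.25 → 21.

pocket 19; hood 49; sleeve 21.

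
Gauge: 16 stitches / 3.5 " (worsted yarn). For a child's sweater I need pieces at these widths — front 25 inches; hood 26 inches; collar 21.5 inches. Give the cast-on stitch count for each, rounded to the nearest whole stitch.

Rate = 16/3.5 = 4.571 sts per in.
front: 25 × 4.571 = 114.29 → 114.
hood: 26 × 4.571 = 118.86 → 119.
collar: 21.5 × 4.571 = 98.29 → 98.

front 114; hood 119; collar 98.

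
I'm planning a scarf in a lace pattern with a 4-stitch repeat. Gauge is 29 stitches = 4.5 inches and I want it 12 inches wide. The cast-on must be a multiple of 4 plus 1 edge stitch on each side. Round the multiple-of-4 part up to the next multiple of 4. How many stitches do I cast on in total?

29 / 4.5 = 6.444 sts per inch.
12 × 6.444 = 77.33 sts.
Less 2 edge sts → 75.33 for the repeat.
Next multiple of 4: 76.
Add back 2 edge sts → 78.

CO 78 sts.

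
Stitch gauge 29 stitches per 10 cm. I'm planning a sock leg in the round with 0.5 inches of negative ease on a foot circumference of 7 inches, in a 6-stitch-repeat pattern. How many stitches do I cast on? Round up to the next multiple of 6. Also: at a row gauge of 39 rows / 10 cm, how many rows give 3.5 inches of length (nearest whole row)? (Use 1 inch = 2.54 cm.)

Finished = 7 − 0.5 = 6.5 inches.
6.5 inches × 2.54 = 16.51 cm.
29/10 = 2.9 sts per cm; 16.51 × 2.9 = 47.88 sts.
Next multiple of 6 → 48.
3.5 inches = 8.89 cm; × 3.9 = 34.67 → 35 rows.

Cast on 48 stitches; work 35 rows.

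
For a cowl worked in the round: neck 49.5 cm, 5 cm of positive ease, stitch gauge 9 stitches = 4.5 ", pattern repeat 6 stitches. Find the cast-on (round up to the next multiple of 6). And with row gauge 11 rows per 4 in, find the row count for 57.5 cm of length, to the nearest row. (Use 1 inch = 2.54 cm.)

Finished = 49.5 + 5 = 54.5 cm.
54.5 cm × 1/2.54 = 21.46 inches.
9/4.5 = 2 sts per in; 21.46 × 2 = 42.91 sts.
Next multiple of 6 → 48.
57.5 cm = 22.64 inches; × 2.75 = 62.25 → 62 rows.

Cast on 48 stitches; work 62 rows.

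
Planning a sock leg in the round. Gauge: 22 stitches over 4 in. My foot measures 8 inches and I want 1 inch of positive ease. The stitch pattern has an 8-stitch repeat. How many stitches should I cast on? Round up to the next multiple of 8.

Finished = 8 + 1 = 9 inches.
22 / 4 = 5.5 sts/in.
9 × 5.5 = 49.50 sts.
Next multiple of 8: 56.

56 stitches.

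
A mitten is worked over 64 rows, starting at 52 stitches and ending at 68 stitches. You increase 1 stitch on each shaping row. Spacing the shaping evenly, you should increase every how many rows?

Increase every 4th row.

Stitches to add: |68 − 52| = 16.
Shaping rows needed: 16 / 1 = 16.
64 rows / 16 = every 4 rows.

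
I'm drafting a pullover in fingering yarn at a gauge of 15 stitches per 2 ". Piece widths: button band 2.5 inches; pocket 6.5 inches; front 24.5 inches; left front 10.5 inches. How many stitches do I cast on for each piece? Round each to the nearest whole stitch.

button band 19; pocket 49; front 184; left front 79.

Rate = 15/2 = 7.5 sts per in.
button band: 2.5 × 7.5 = 18.75 → 19.
pocket: 6.5 × 7.5 = 48.75 → 49.
front: 24.5 × 7.5 = 183.75 → 184.
left front: 10.5 × 7.5 = 78.75 → 79.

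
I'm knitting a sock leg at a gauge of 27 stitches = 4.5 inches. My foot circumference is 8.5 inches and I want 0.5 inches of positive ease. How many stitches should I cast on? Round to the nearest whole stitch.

Finished = 8.5 + 0.5 = 9 in.
27 / 4.5 = 6 sts per inch.
9.00 × 6 = 54.00 sts.

Cast on 54 stitches.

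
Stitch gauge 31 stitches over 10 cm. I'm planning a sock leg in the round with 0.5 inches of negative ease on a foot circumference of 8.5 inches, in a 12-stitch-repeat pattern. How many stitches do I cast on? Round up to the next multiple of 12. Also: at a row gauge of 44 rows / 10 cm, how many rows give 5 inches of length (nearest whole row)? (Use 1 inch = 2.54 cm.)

Finished = 8.5 − 0.5 = 8 inches.
8 inches × 2.54 = 20.32 cm.
31/10 = 3.1 sts per cm; 20.32 × 3.1 = 62.99 sts.
Next multiple of 12 → 72.
5 inches = 12.70 cm; × 4.4 = 55.88 → 56 rows.

Cast on 72 stitches; work 56 rows.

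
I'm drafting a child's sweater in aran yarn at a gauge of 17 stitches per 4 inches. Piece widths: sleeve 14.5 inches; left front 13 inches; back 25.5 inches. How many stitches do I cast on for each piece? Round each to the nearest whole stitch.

sleeve 62; left front 55; back 108.

Rate = 17/4 = 4.25 sts per in.
sleeve: 14.5 × 4.25 = 61.62 → 62.
left front: 13 × 4.25 = 55.25 → 55.
back: 25.5 × 4.25 = 108.38 → 108.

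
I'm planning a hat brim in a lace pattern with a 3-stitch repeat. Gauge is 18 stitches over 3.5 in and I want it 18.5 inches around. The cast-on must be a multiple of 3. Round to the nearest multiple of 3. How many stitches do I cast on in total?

96 stitches.

18 / 3.5 = 5.143 sts per inch.
18.5 × 5.143 = 95.14 sts.
Nearest multiple of 3: 96.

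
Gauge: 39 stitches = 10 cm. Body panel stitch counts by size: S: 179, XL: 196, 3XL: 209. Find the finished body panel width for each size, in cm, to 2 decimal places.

39/10 = 3.9 sts per cm.
S: 179 / 3.9 = 45.897 → 45.90 cm.
XL: 196 / 3.9 = 50.256 → 50.26 cm.
3XL: 209 / 3.9 = 53.590 → 53.59 cm.

S 45.90 cm; XL 50.26 cm; 3XL 53.59 cm.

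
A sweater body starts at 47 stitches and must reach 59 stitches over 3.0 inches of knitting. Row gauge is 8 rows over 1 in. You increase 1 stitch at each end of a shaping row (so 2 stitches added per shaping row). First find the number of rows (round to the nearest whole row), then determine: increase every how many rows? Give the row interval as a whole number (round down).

Rows = 3.0 × 8 = 24.0 → 24 rows.
Stitches to add: 12 → 6 shaping rows (at 2 st each).
24 / 6 = 4.00 → every 4 rows.

Increase every 4th row.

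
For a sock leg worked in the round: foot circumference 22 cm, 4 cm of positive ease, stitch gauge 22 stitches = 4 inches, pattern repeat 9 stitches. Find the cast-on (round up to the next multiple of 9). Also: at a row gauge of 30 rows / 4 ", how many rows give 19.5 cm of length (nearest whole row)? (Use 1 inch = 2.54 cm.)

Finished = 22 + 4 = 26 cm.
26 cm × 1/2.54 = 10.24 inches.
22/4 = 5.5 sts per in; 10.24 × 5.5 = 56.30 sts.
Next multiple of 9 → 63.
19.5 cm = 7.68 inches; × 7.5 = 57.58 → 58 rows.

Cast on 63 stitches; work 58 rows.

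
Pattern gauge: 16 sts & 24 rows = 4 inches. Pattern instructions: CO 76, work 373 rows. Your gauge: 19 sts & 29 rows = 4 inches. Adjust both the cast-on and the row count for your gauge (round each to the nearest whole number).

Cast on 90 stitches; work 451 rows.

Stitches: 76 × 19/16 = 90.25 → 90.
Rows: 373 × 29/24 = 450.71 → 451.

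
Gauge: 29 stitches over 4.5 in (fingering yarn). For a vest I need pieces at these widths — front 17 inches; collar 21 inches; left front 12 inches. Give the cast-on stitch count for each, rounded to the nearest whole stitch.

front 110; collar 135; left front 77.

Rate = 29/4.5 = 6.444 sts per in.
front: 17 × 6.444 = 109.56 → 110.
collar: 21 × 6.444 = 135.33 → 135.
left front: 12 × 6.444 = 77.33 → 77.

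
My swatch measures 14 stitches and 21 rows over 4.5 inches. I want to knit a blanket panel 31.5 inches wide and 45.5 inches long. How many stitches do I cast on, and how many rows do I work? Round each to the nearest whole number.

Cast on 98 stitches and work 212 rows.

Stitch gauge = 14/4.5 = 3.111 sts/in; 31.5 × 3.111 = 98.00 → 98 sts.
Row gauge = 21/4.5 = 4.667 rows/in; 45.5 × 4.667 = 212.33 → 212 rows.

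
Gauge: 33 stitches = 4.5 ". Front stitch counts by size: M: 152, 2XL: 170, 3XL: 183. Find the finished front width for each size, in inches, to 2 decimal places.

M 20.73 inches; 2XL 23.18 inches; 3XL 24.95 inches.

33/4.5 = 7.333 sts per in.
M: 152 / 7.333 = 20.727 → 20.73 in.
2XL: 170 / 7.333 = 23.182 → 23.18 in.
3XL: 183 / 7.333 = 24.955 → 24.95 in.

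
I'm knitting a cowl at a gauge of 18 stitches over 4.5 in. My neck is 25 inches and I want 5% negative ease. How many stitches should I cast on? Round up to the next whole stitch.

CO 95 sts.

Finished = 25 × 0.95 = 23.75 in.
18 / 4.5 = 4 sts per inch.
23.75 × 4 = 95.00 sts.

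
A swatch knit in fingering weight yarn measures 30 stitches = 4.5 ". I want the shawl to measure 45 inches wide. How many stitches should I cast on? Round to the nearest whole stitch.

300 stitches.

30 stitches / 4.5 in = 6.667 stitches per inch.
45 × 6.667 = 300.00 stitches.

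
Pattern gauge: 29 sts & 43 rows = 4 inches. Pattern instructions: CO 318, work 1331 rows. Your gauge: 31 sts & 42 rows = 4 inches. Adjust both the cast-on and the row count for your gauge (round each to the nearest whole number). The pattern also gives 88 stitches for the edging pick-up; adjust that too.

Stitches: 318 × 31/29 = 339.93 → 340.
Rows: 1331 × 42/43 = 1300.05 → 1300.
edging pick-up: 88 × 31/29 = 94.07 → 94.

Cast on 340 stitches; work 1300 rows; edging pick-up 94 stitches.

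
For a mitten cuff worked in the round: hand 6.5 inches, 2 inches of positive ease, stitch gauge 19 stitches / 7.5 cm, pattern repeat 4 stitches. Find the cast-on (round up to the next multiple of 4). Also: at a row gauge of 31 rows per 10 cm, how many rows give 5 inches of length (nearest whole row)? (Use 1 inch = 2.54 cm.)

Cast on 56 stitches; work 39 rows.

Finished = 6.5 + 2 = 8.5 inches.
8.5 inches × 2.54 = 21.59 cm.
19/7.5 = 2.533 sts per cm; 21.59 × 2.533 = 54.69 sts.
Next multiple of 4 → 56.
5 inches = 12.70 cm; × 3.1 = 39.37 → 39 rows.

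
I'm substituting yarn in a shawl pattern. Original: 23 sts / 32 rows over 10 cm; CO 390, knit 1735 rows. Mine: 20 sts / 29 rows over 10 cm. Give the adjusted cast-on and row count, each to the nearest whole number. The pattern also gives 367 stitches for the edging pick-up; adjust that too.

Cast on 339 stitches; work 1572 rows; edging pick-up 319 stitches.

Stitches: 390 × 20/23 = 339.13 → 339.
Rows: 1735 × 29/32 = 1572.34 → 1572.
edging pick-up: 367 × 20/23 = 319.13 → 319.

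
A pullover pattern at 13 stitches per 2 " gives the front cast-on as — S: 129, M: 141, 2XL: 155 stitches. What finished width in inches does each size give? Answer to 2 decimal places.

13/2 = 6.5 sts per in.
S: 129 / 6.5 = 19.846 → 19.85 in.
M: 141 / 6.5 = 21.692 → 21.69 in.
2XL: 155 / 6.5 = 23.846 → 23.85 in.

S 19.85 inches; M 21.69 inches; 2XL 23.85 inches.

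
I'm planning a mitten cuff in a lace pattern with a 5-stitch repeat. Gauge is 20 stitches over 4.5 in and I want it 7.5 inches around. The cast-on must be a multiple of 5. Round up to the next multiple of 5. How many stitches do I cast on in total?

Cast on 35 stitches.

20 / 4.5 = 4.444 sts per inch.
7.5 × 4.444 = 33.33 sts.
Next multiple of 5: 35.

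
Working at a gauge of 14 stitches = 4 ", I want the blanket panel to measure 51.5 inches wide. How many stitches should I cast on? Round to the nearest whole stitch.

14 stitches / 4 in = 3.5 stitches per inch.
51.5 × 3.5 = 180.25 stitches.
Round to nearest → 180.

CO 180 sts.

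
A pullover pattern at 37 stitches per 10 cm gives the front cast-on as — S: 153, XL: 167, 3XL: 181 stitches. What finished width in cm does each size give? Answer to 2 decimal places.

S 41.35 cm; XL 45.14 cm; 3XL 48.92 cm.

37/10 = 3.7 sts per cm.
S: 153 / 3.7 = 41.351 → 41.35 cm.
XL: 167 / 3.7 = 45.135 → 45.14 cm.
3XL: 181 / 3.7 = 48.919 → 48.92 cm.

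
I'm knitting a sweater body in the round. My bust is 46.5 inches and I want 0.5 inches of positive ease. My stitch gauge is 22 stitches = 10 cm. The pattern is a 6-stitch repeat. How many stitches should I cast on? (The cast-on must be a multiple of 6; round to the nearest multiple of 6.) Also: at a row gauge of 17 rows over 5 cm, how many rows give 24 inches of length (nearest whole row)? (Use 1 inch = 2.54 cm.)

Finished = 46.5 + 0.5 = 47 inches.
47 inches × 2.54 = 119.38 cm.
22/10 = 2.2 sts per cm; 119.38 × 2.2 = 262.64 sts.
Nearest multiple of 6 → 264.
24 inches = 60.96 cm; × 3.4 = 207.26 → 207 rows.

Cast on 264 stitches; work 207 rows.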